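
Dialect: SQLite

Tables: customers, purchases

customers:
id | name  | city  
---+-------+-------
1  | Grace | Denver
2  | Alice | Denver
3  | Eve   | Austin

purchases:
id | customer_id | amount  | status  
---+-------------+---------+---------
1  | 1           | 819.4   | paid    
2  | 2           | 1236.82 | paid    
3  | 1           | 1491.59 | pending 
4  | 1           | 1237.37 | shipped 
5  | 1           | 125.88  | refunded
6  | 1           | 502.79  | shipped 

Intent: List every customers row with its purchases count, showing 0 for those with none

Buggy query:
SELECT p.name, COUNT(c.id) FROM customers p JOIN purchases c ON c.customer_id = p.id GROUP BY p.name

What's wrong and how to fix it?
Bug: An inner join excludes parents with zero children

Fix: Use LEFT JOIN so parents without children still appear (COUNT(c.id) gives 0)

Corrected query:
SELECT p.name, COUNT(c.id) FROM customers p LEFT JOIN purchases c ON c.customer_id = p.id GROUP BY p.name

Result:
name  | COUNT(c.id)
------+------------
Alice | 1          
Eve   | 0          
Grace | 5          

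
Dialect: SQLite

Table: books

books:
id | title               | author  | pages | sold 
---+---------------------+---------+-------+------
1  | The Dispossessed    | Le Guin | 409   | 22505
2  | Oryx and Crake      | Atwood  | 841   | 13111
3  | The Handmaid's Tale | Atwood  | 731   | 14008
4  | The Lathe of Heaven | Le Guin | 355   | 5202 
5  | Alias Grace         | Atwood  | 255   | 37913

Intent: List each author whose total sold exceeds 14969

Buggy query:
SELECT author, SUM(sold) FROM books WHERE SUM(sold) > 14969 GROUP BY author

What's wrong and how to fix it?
Bug: Aggregate functions cannot appear in a WHERE clause

Fix: Move the aggregate condition to a HAVING clause

Corrected query:
SELECT author, SUM(sold) FROM books GROUP BY author HAVING SUM(sold) > 14969

Result:
author  | SUM(sold)
--------+----------
Atwood  | 65032    
Le Guin | 27707    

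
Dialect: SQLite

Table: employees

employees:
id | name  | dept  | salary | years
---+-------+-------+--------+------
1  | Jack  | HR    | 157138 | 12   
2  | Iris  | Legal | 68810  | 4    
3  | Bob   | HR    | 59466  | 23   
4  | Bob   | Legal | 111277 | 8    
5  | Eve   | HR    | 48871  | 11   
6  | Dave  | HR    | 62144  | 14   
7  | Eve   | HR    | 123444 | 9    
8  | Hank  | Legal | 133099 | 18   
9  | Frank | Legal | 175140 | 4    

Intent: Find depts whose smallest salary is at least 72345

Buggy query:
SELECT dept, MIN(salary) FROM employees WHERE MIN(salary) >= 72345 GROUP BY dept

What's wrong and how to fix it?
Bug: Aggregates like MIN are computed per group after WHERE runs

Fix: Replace WHERE with HAVING after the GROUP BY

Corrected query:
SELECT dept, MIN(salary) FROM employees GROUP BY dept HAVING MIN(salary) >= 72345

Result:
(no rows)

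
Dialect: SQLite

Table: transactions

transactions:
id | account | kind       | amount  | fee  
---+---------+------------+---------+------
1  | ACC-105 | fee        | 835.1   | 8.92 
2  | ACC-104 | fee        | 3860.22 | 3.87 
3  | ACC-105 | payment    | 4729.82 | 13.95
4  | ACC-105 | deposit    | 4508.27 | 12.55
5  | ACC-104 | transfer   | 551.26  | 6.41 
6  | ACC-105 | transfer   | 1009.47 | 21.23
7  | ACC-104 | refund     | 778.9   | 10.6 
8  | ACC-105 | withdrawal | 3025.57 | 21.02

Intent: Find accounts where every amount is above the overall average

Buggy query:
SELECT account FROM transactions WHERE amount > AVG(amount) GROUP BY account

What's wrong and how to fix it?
Bug: WHERE evaluates per row before aggregation, so AVG() is unavailable

Fix: Use a subquery for AVG and a HAVING MIN(...) filter so the condition holds for every row in the group

Corrected query:
SELECT account FROM transactions GROUP BY account HAVING MIN(amount) > (SELECT AVG(amount) FROM transactions)

Result:
(no rows)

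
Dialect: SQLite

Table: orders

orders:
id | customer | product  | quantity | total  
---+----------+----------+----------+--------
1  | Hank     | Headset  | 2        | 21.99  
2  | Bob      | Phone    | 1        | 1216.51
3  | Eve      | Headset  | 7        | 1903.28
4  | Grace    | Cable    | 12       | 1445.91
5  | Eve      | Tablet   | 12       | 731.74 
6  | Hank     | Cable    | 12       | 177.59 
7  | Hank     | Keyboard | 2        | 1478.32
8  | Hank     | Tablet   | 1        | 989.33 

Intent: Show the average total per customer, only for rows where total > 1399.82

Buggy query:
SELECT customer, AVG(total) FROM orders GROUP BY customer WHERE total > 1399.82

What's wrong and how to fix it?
Bug: WHERE cannot follow GROUP BY

Fix: Place WHERE between FROM and GROUP BY

Corrected query:
SELECT customer, AVG(total) FROM orders WHERE total > 1399.82 GROUP BY customer

Result:
customer | AVG(total)
---------+-----------
Eve      | 1903.28   
Grace    | 1445.91   
Hank     | 1478.32   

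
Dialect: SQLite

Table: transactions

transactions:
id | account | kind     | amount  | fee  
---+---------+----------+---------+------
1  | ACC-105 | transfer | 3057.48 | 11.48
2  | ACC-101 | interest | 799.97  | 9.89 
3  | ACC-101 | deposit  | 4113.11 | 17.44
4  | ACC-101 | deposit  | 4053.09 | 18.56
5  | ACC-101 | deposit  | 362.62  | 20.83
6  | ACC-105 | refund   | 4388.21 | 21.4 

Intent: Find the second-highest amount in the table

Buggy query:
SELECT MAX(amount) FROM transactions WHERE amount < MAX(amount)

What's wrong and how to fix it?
Bug: MAX(amount) on the right of the comparison is an aggregate-in-WHERE error

Fix: Compute the overall MAX in a subquery, then take MAX of rows below it

Corrected query:
SELECT MAX(amount) FROM transactions WHERE amount < (SELECT MAX(amount) FROM transactions)

Result:
MAX(amount)
-----------
4113.11    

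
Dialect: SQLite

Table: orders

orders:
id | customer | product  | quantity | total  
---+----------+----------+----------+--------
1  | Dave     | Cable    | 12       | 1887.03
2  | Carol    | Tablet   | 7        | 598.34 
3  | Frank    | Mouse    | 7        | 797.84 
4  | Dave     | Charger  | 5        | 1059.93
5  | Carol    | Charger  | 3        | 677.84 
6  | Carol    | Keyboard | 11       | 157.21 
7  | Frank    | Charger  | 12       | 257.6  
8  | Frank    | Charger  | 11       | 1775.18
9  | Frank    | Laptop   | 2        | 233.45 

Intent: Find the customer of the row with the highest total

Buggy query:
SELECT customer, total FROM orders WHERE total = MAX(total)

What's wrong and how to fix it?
Bug: MAX(total) is an aggregate and cannot be used directly in WHERE

Fix: Wrap MAX in a scalar subquery so WHERE compares against a single value

Corrected query:
SELECT customer, total FROM orders WHERE total = (SELECT MAX(total) FROM orders)

Result:
customer | total  
---------+--------
Dave     | 1887.03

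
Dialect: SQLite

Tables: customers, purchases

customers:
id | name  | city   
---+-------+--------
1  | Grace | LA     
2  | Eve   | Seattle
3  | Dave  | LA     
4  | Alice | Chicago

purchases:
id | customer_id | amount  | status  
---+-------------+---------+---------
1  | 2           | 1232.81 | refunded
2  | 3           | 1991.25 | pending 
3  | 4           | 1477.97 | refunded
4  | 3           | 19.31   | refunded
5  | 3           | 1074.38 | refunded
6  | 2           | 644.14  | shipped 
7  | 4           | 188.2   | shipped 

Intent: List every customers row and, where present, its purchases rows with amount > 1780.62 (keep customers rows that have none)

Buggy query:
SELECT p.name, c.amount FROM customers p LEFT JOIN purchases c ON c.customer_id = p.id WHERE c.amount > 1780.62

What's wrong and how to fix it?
Bug: A WHERE condition on the right-hand table after LEFT JOIN drops unmatched parents

Fix: Put 'c.amount > 1780.62' in the JOIN's ON clause instead of WHERE

Corrected query:
SELECT p.name, c.amount FROM customers p LEFT JOIN purchases c ON c.customer_id = p.id AND c.amount > 1780.62

Result:
name  | amount 
------+--------
Grace | NULL   
Eve   | NULL   
Dave  | 1991.25
Alice | NULL   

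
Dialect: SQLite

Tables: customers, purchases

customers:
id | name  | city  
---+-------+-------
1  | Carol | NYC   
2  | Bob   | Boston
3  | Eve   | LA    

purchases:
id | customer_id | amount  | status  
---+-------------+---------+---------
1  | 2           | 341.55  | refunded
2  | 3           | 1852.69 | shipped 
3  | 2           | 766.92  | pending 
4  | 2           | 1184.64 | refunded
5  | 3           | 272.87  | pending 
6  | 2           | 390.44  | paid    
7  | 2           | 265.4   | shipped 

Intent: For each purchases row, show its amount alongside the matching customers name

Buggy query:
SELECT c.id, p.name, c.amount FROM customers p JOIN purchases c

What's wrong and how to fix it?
Bug: JOIN with no ON clause produces a cartesian product; every purchases row pairs with every customers row

Fix: Add ON c.customer_id = p.id to the JOIN

Corrected query:
SELECT c.id, p.name, c.amount FROM customers p JOIN purchases c ON c.customer_id = p.id

Result:
id | name | amount 
---+------+--------
1  | Bob  | 341.55 
2  | Eve  | 1852.69
3  | Bob  | 766.92 
4  | Bob  | 1184.64
5  | Eve  | 272.87 
6  | Bob  | 390.44 
7  | Bob  | 265.4  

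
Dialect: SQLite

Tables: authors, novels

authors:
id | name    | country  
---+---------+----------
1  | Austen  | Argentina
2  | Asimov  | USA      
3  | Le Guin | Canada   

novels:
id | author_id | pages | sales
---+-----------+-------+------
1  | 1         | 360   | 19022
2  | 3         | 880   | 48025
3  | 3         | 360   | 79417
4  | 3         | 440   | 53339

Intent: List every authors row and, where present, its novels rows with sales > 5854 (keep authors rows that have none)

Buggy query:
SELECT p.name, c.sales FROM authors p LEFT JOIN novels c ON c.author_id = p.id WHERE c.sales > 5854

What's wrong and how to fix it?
Bug: A WHERE condition on the right-hand table after LEFT JOIN drops unmatched parents

Fix: Put 'c.sales > 5854' in the JOIN's ON clause instead of WHERE

Corrected query:
SELECT p.name, c.sales FROM authors p LEFT JOIN novels c ON c.author_id = p.id AND c.sales > 5854

Result:
name    | sales
--------+------
Austen  | 19022
Asimov  | NULL 
Le Guin | 48025
Le Guin | 53339
Le Guin | 79417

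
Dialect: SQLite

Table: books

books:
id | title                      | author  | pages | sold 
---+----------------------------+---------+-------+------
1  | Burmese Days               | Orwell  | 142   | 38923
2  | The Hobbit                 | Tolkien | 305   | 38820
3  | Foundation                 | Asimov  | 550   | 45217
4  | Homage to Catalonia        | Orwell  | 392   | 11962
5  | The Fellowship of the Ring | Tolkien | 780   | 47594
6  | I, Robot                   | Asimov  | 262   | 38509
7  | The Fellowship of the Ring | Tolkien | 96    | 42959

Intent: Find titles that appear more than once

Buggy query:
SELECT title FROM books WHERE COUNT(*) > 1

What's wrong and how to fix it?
Bug: COUNT(*) is an aggregate and cannot be used in WHERE

Fix: GROUP BY title, then filter groups with HAVING COUNT(*) > 1

Corrected query:
SELECT title FROM books GROUP BY title HAVING COUNT(*) > 1

Result:
title                     
--------------------------
The Fellowship of the Ring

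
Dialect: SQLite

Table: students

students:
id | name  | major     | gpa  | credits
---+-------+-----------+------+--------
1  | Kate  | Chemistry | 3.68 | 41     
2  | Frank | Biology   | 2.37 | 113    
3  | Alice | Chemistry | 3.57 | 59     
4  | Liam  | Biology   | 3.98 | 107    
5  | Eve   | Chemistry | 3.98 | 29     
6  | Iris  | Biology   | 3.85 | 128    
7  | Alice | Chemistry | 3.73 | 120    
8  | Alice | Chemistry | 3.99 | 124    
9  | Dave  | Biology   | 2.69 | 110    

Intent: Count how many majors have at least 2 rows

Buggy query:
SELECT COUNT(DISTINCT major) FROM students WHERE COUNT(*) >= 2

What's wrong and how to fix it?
Bug: WHERE filters individual rows, not groups, so a group-level COUNT is invalid there

Fix: Use a subquery that GROUPs and filters with HAVING, then count its rows

Corrected query:
SELECT COUNT(*) FROM (SELECT major FROM students GROUP BY major HAVING COUNT(*) >= 2)

Result:
COUNT(*)
--------
2       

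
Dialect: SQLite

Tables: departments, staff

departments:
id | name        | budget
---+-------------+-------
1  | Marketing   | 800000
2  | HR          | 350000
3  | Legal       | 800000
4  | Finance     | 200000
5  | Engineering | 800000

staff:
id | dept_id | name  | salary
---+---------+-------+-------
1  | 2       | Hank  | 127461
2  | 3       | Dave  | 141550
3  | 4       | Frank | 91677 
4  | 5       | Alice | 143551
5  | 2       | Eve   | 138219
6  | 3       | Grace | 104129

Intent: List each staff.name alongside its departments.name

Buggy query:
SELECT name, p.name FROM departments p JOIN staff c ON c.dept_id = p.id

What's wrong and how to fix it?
Bug: 'name' exists in both joined tables, so the database can't tell which one is meant

Fix: Prefix ambiguous columns with the table alias

Corrected query:
SELECT c.name, p.name FROM departments p JOIN staff c ON c.dept_id = p.id

Result:
name  | name       
------+------------
Hank  | HR         
Dave  | Legal      
Frank | Finance    
Alice | Engineering
Eve   | HR         
Grace | Legal      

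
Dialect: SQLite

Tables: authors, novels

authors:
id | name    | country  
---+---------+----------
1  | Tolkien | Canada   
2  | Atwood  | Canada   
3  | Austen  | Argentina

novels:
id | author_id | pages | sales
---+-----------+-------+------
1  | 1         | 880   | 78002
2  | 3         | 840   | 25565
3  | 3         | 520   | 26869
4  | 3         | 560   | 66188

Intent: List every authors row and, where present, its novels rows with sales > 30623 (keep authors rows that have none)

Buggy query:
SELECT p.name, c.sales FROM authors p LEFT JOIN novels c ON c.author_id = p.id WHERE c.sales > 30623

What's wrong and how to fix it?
Bug: A WHERE condition on the right-hand table after LEFT JOIN drops unmatched parents

Fix: Move the right-table condition into the ON clause so unmatched parents are kept

Corrected query:
SELECT p.name, c.sales FROM authors p LEFT JOIN novels c ON c.author_id = p.id AND c.sales > 30623

Result:
name    | sales
--------+------
Tolkien | 78002
Atwood  | NULL 
Austen  | 66188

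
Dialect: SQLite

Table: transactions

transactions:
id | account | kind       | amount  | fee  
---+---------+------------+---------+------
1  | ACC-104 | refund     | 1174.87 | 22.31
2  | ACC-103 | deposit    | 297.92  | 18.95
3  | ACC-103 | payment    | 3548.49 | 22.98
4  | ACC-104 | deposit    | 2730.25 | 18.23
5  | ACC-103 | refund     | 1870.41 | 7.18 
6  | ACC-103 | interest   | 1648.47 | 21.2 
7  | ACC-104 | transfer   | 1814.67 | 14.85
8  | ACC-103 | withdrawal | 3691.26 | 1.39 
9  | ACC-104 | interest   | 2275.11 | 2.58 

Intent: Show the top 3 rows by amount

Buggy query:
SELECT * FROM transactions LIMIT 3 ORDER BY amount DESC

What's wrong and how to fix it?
Bug: ORDER BY cannot follow LIMIT; LIMIT is the final clause

Fix: Swap the clauses: ORDER BY first, then LIMIT

Corrected query:
SELECT * FROM transactions ORDER BY amount DESC LIMIT 3

Result:
id | account | kind       | amount  | fee  
---+---------+------------+---------+------
8  | ACC-103 | withdrawal | 3691.26 | 1.39 
3  | ACC-103 | payment    | 3548.49 | 22.98
4  | ACC-104 | deposit    | 2730.25 | 18.23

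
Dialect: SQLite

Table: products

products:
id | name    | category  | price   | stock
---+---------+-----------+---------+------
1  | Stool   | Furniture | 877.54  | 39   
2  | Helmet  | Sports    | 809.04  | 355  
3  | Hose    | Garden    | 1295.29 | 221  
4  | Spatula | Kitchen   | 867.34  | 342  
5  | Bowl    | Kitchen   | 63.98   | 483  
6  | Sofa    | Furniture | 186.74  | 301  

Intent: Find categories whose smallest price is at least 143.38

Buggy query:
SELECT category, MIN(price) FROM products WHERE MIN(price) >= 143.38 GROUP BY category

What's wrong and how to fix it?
Bug: Aggregates like MIN are computed per group after WHERE runs

Fix: Use HAVING for the per-group MIN condition

Corrected query:
SELECT category, MIN(price) FROM products GROUP BY category HAVING MIN(price) >= 143.38

Result:
category  | MIN(price)
----------+-----------
Furniture | 186.74    
Garden    | 1295.29   
Sports    | 809.04    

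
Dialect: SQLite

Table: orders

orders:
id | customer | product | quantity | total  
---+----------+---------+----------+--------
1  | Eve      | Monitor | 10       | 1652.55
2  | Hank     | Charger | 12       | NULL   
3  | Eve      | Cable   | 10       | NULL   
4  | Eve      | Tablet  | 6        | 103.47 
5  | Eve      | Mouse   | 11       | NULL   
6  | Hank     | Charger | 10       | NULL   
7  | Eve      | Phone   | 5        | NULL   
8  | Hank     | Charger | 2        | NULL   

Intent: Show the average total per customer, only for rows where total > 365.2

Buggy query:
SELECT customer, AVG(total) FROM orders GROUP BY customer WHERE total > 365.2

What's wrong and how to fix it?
Bug: WHERE cannot follow GROUP BY

Fix: Move the WHERE clause before GROUP BY

Corrected query:
SELECT customer, AVG(total) FROM orders WHERE total > 365.2 GROUP BY customer

Result:
customer | AVG(total)
---------+-----------
Eve      | 1652.55   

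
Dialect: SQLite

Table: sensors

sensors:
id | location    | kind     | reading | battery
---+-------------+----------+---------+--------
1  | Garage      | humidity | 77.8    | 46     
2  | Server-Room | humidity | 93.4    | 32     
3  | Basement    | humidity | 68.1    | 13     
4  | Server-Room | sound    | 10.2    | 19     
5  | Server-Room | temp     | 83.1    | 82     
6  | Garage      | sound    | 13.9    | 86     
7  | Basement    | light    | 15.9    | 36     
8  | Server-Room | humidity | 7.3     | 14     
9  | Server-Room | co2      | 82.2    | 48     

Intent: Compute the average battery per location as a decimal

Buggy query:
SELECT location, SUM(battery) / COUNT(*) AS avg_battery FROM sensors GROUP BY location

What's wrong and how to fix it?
Bug: Both operands are integers, so '/' performs integer division and truncates

Fix: Cast one side to REAL so the division keeps the fractional part

Corrected query:
SELECT location, SUM(battery) * 1.0 / COUNT(*) AS avg_battery FROM sensors GROUP BY location

Result:
location    | avg_battery
------------+------------
Basement    | 24.5       
Garage      | 66         
Server-Room | 39         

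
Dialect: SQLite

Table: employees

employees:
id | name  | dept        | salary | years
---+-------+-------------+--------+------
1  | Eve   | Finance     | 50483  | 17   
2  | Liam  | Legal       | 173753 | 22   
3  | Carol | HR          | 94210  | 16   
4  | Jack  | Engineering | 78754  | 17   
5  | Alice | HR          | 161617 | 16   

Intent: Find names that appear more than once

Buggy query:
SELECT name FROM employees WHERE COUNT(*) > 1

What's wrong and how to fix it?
Bug: WHERE can't reference COUNT(*); aggregates are computed after WHERE

Fix: GROUP BY name, then filter groups with HAVING COUNT(*) > 1

Corrected query:
SELECT name FROM employees GROUP BY name HAVING COUNT(*) > 1

Result:
(no rows)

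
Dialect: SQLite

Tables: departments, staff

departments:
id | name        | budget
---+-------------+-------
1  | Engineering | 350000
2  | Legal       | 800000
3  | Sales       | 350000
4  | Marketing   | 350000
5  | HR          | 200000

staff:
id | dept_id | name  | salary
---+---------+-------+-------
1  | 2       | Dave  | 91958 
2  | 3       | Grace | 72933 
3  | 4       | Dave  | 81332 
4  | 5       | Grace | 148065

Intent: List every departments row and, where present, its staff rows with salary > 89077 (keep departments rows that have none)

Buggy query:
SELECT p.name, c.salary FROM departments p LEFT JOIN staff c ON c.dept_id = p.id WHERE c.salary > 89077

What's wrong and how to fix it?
Bug: Filtering c.salary in WHERE discards the NULL rows produced by LEFT JOIN, turning it into an inner join

Fix: Move the right-table condition into the ON clause so unmatched parents are kept

Corrected query:
SELECT p.name, c.salary FROM departments p LEFT JOIN staff c ON c.dept_id = p.id AND c.salary > 89077

Result:
name        | salary
------------+-------
Engineering | NULL  
Legal       | 91958 
Sales       | NULL  
Marketing   | NULL  
HR          | 148065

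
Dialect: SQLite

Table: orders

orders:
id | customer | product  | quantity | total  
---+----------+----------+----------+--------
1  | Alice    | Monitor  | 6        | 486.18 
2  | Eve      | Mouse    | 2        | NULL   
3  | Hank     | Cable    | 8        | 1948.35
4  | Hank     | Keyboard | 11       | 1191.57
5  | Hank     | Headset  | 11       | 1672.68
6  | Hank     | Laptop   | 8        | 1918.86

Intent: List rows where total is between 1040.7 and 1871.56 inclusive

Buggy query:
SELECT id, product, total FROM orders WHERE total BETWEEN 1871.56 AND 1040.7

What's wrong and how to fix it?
Bug: The bounds are reversed; BETWEEN a AND b requires a <= b to match anything

Fix: Swap the bounds so the smaller value comes first

Corrected query:
SELECT id, product, total FROM orders WHERE total BETWEEN 1040.7 AND 1871.56

Result:
id | product  | total  
---+----------+--------
4  | Keyboard | 1191.57
5  | Headset  | 1672.68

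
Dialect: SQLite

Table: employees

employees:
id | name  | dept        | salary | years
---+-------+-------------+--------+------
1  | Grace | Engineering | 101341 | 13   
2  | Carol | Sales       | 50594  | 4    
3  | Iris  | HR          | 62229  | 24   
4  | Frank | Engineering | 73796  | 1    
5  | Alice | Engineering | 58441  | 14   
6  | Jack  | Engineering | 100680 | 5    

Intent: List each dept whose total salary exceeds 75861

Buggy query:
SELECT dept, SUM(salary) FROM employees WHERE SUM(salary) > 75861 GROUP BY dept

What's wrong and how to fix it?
Bug: SUM(salary) is an aggregate, but WHERE filters rows before aggregation

Fix: Move the aggregate condition to a HAVING clause

Corrected query:
SELECT dept, SUM(salary) FROM employees GROUP BY dept HAVING SUM(salary) > 75861

Result:
dept        | SUM(salary)
------------+------------
Engineering | 334258     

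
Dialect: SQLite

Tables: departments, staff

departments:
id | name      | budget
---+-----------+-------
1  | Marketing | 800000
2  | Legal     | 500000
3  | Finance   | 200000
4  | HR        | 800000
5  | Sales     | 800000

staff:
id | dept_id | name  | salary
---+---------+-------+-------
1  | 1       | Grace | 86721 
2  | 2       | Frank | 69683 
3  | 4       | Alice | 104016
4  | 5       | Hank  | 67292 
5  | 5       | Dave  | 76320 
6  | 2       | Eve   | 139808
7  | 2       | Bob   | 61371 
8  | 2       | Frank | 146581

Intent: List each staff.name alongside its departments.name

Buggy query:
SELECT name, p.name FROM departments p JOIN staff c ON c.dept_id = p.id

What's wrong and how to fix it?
Bug: 'name' exists in both joined tables, so the database can't tell which one is meant

Fix: Qualify the column with its table alias (c.name)

Corrected query:
SELECT c.name, p.name FROM departments p JOIN staff c ON c.dept_id = p.id

Result:
name  | name     
------+----------
Grace | Marketing
Frank | Legal    
Alice | HR       
Hank  | Sales    
Dave  | Sales    
Eve   | Legal    
Bob   | Legal    
Frank | Legal    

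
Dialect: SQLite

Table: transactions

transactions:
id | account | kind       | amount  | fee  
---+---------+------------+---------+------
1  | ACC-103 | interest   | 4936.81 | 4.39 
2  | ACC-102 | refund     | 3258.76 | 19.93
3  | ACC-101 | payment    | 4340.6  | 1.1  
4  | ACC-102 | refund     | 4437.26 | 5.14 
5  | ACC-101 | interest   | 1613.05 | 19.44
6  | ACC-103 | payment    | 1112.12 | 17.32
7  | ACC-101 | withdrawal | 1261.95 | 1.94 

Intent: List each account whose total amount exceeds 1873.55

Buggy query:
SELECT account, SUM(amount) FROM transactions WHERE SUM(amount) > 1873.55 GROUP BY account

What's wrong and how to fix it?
Bug: WHERE runs before GROUP BY, so aggregates aren't available there

Fix: Move the aggregate condition to a HAVING clause

Corrected query:
SELECT account, SUM(amount) FROM transactions GROUP BY account HAVING SUM(amount) > 1873.55

Result:
account | SUM(amount)
--------+------------
ACC-101 | 7215.6     
ACC-102 | 7696.02    
ACC-103 | 6048.93    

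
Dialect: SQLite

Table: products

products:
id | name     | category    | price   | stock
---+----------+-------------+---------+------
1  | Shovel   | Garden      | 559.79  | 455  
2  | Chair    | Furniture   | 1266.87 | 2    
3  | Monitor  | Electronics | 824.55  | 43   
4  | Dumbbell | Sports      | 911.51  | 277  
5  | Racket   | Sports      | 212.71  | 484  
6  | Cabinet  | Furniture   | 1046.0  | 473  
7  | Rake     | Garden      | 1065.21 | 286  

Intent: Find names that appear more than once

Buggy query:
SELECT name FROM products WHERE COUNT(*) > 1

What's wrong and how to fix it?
Bug: COUNT(*) is an aggregate and cannot be used in WHERE

Fix: GROUP BY name, then filter groups with HAVING COUNT(*) > 1

Corrected query:
SELECT name FROM products GROUP BY name HAVING COUNT(*) > 1

Result:
(no rows)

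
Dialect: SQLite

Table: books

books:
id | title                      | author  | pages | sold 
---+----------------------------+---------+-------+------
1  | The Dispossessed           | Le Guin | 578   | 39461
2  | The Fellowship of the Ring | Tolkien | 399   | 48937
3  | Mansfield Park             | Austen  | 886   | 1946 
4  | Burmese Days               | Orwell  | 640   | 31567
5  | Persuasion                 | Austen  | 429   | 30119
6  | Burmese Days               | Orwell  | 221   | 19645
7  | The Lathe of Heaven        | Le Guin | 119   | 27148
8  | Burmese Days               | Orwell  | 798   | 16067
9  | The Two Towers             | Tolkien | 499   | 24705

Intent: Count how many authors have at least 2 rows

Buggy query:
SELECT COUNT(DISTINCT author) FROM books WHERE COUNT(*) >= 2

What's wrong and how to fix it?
Bug: COUNT(*) cannot appear in WHERE; the per-group count doesn't exist yet

Fix: Use a subquery that GROUPs and filters with HAVING, then count its rows

Corrected query:
SELECT COUNT(*) FROM (SELECT author FROM books GROUP BY author HAVING COUNT(*) >= 2)

Result:
COUNT(*)
--------
4       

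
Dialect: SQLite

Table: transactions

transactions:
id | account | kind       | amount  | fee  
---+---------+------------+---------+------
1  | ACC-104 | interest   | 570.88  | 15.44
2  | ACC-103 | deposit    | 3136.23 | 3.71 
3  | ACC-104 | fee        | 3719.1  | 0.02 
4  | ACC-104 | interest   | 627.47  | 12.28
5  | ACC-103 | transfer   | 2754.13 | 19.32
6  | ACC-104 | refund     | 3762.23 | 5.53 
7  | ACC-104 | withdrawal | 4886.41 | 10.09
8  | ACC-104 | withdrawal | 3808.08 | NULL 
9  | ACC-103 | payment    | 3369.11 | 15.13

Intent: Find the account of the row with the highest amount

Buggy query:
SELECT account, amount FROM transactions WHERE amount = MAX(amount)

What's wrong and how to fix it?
Bug: MAX(amount) is an aggregate and cannot be used directly in WHERE

Fix: Use a subquery: WHERE amount = (SELECT MAX(amount) FROM transactions)

Corrected query:
SELECT account, amount FROM transactions WHERE amount = (SELECT MAX(amount) FROM transactions)

Result:
account | amount 
--------+--------
ACC-104 | 4886.41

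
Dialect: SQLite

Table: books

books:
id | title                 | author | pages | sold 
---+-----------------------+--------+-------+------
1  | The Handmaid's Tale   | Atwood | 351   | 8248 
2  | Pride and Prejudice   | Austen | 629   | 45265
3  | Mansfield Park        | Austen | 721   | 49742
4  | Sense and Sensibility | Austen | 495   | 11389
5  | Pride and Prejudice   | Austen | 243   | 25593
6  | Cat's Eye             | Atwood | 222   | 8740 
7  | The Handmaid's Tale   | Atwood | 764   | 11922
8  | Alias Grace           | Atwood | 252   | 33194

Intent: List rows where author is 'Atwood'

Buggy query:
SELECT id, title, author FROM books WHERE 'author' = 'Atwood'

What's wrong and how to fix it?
Bug: Single quotes denote string literals in SQL; the column name is being compared as a constant string

Fix: Remove the quotes around the column name (or use double quotes for an identifier)

Corrected query:
SELECT id, title, author FROM books WHERE author = 'Atwood'

Result:
id | title               | author
---+---------------------+-------
1  | The Handmaid's Tale | Atwood
6  | Cat's Eye           | Atwood
7  | The Handmaid's Tale | Atwood
8  | Alias Grace         | Atwood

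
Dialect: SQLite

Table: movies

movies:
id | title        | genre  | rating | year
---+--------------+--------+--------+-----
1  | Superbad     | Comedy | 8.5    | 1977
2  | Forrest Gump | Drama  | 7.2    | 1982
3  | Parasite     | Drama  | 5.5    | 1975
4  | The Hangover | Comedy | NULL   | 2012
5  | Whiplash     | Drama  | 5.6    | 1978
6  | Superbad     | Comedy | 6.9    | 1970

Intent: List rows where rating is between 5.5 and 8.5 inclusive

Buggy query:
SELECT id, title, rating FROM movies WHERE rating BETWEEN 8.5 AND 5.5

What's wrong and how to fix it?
Bug: BETWEEN expects the lower bound first; with 8.5 AND 5.5 the range is empty

Fix: Swap the bounds so the smaller value comes first

Corrected query:
SELECT id, title, rating FROM movies WHERE rating BETWEEN 5.5 AND 8.5

Result:
id | title        | rating
---+--------------+-------
1  | Superbad     | 8.5   
2  | Forrest Gump | 7.2   
3  | Parasite     | 5.5   
5  | Whiplash     | 5.6   
6  | Superbad     | 6.9   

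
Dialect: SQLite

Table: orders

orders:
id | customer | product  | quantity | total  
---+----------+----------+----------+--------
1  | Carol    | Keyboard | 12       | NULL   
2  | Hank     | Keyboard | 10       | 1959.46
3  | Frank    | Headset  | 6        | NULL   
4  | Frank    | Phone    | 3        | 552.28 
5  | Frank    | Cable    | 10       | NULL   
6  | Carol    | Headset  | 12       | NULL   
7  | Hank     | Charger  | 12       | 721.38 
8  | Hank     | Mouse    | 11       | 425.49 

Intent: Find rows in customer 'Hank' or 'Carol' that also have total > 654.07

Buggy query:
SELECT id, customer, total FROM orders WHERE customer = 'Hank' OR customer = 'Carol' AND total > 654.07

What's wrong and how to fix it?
Bug: Without parentheses, AND is evaluated before OR, so the total filter only applies to the 'Carol' branch

Fix: Group the OR with parentheses (or use IN), then AND the threshold

Corrected query:
SELECT id, customer, total FROM orders WHERE (customer = 'Hank' OR customer = 'Carol') AND total > 654.07

Result:
id | customer | total  
---+----------+--------
2  | Hank     | 1959.46
7  | Hank     | 721.38 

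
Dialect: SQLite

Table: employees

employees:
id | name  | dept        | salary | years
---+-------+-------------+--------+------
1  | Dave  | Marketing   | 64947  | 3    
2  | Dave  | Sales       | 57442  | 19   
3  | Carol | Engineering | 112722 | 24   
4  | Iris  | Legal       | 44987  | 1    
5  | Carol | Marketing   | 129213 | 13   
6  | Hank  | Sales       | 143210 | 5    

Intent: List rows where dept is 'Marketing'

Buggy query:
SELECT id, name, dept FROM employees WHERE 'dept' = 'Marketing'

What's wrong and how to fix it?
Bug: 'dept' in single quotes is a string literal, not the column; the comparison is literal-vs-literal and never true

Fix: Remove the quotes around the column name (or use double quotes for an identifier)

Corrected query:
SELECT id, name, dept FROM employees WHERE dept = 'Marketing'

Result:
id | name  | dept     
---+-------+----------
1  | Dave  | Marketing
5  | Carol | Marketing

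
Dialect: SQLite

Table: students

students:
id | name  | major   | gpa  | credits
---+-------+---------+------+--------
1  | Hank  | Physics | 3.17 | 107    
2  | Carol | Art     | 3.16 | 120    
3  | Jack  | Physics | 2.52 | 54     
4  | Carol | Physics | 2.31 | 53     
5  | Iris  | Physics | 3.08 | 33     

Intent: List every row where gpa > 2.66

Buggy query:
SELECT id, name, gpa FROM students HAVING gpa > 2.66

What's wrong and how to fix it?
Bug: This is a non-aggregate query (no GROUP BY, no aggregates), so in SQLite the HAVING clause is invalid here; a row-level condition belongs in WHERE

Fix: Replace HAVING with WHERE since the condition applies to individual rows

Corrected query:
SELECT id, name, gpa FROM students WHERE gpa > 2.66

Result:
id | name  | gpa 
---+-------+-----
1  | Hank  | 3.17
2  | Carol | 3.16
5  | Iris  | 3.08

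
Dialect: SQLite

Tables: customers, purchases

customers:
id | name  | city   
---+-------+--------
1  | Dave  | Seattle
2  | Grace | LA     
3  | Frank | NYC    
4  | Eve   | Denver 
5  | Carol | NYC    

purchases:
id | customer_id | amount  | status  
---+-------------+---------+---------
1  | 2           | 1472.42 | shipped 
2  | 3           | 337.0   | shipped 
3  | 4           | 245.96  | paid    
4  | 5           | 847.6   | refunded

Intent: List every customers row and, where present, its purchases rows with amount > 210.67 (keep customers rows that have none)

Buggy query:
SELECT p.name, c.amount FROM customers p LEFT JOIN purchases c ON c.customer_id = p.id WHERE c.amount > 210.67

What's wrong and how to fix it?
Bug: A WHERE condition on the right-hand table after LEFT JOIN drops unmatched parents

Fix: Put 'c.amount > 210.67' in the JOIN's ON clause instead of WHERE

Corrected query:
SELECT p.name, c.amount FROM customers p LEFT JOIN purchases c ON c.customer_id = p.id AND c.amount > 210.67

Result:
name  | amount 
------+--------
Dave  | NULL   
Grace | 1472.42
Frank | 337    
Eve   | 245.96 
Carol | 847.6  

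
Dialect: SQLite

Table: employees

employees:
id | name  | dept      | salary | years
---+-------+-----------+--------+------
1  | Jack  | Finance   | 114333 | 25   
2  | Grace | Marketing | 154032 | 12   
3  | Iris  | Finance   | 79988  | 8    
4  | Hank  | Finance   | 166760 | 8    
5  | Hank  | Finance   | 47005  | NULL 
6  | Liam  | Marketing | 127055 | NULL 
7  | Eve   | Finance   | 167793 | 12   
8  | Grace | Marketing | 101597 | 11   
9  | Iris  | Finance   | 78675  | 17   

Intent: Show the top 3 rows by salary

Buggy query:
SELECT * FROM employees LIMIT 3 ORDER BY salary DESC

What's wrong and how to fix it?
Bug: ORDER BY cannot follow LIMIT; LIMIT is the final clause

Fix: Swap the clauses: ORDER BY first, then LIMIT

Corrected query:
SELECT * FROM employees ORDER BY salary DESC LIMIT 3

Result:
id | name  | dept      | salary | years
---+-------+-----------+--------+------
7  | Eve   | Finance   | 167793 | 12   
4  | Hank  | Finance   | 166760 | 8    
2  | Grace | Marketing | 154032 | 12   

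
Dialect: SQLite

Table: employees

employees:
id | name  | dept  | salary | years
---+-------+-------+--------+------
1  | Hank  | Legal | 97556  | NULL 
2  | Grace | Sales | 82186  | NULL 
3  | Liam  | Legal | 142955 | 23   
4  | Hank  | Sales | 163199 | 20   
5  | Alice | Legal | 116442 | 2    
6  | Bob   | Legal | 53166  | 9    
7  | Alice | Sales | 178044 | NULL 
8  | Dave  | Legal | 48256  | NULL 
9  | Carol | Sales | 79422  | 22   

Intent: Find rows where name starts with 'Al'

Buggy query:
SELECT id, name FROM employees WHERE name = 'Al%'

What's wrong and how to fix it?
Bug: '=' compares the literal string including the % character; pattern matching needs LIKE

Fix: Use LIKE for wildcard pattern matching

Corrected query:
SELECT id, name FROM employees WHERE name LIKE 'Al%'

Result:
id | name 
---+------
5  | Alice
7  | Alice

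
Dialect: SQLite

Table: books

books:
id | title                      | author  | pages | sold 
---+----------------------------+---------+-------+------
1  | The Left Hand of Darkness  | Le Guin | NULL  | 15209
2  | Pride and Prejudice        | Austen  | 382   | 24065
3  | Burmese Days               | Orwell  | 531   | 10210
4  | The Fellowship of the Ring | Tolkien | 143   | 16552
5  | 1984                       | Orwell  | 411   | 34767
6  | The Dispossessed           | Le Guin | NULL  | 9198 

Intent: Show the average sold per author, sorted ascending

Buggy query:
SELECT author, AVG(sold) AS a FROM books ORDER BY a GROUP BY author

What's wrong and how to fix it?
Bug: ORDER BY appears before GROUP BY; SQL clause order requires GROUP BY first

Fix: Reorder: SELECT … FROM … GROUP BY … ORDER BY …

Corrected query:
SELECT author, AVG(sold) AS a FROM books GROUP BY author ORDER BY a

Result:
author  | a      
--------+--------
Le Guin | 12203.5
Tolkien | 16552  
Orwell  | 22488.5
Austen  | 24065  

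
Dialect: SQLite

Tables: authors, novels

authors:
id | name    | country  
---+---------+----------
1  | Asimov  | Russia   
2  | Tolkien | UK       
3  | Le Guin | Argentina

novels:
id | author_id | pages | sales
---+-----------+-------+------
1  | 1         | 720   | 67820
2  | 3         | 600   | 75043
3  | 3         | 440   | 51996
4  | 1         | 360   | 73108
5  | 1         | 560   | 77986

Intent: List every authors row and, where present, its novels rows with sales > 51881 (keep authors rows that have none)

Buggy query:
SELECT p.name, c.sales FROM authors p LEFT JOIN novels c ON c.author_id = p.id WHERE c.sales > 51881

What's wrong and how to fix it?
Bug: Filtering c.sales in WHERE discards the NULL rows produced by LEFT JOIN, turning it into an inner join

Fix: Put 'c.sales > 51881' in the JOIN's ON clause instead of WHERE

Corrected query:
SELECT p.name, c.sales FROM authors p LEFT JOIN novels c ON c.author_id = p.id AND c.sales > 51881

Result:
name    | sales
--------+------
Asimov  | 67820
Asimov  | 73108
Asimov  | 77986
Tolkien | NULL 
Le Guin | 51996
Le Guin | 75043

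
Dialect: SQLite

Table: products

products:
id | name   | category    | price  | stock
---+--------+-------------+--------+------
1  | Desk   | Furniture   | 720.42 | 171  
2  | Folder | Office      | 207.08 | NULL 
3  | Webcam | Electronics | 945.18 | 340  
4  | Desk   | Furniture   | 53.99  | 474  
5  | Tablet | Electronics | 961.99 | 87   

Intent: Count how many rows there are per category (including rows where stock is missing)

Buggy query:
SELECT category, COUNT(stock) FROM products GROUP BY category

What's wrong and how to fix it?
Bug: COUNT(column) counts non-NULL values only; rows with NULL stock aren't counted

Fix: Replace COUNT(stock) with COUNT(*)

Corrected query:
SELECT category, COUNT(*) FROM products GROUP BY category

Result:
category    | COUNT(*)
------------+---------
Electronics | 2       
Furniture   | 2       
Office      | 1       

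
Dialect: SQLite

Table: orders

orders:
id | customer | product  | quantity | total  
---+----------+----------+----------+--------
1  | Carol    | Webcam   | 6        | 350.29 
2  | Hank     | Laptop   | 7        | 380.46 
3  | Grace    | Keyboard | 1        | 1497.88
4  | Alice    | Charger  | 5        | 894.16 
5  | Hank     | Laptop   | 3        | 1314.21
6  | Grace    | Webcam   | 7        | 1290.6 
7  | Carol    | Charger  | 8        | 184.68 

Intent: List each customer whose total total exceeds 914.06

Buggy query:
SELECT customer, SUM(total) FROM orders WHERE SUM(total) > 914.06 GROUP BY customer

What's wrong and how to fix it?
Bug: Aggregate functions cannot appear in a WHERE clause

Fix: Move the aggregate condition to a HAVING clause

Corrected query:
SELECT customer, SUM(total) FROM orders GROUP BY customer HAVING SUM(total) > 914.06

Result:
customer | SUM(total)
---------+-----------
Grace    | 2788.48   
Hank     | 1694.67   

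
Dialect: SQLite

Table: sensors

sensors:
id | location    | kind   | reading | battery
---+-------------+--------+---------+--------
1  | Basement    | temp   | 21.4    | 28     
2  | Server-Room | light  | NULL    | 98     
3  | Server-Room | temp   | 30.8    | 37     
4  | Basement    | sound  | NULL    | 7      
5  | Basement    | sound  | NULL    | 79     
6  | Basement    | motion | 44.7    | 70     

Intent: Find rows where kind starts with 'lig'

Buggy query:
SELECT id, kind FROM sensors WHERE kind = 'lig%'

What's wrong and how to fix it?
Bug: Wildcards only work with LIKE; '=' treats '%' as a literal character

Fix: Replace '=' with LIKE so 'lig%' is treated as a pattern

Corrected query:
SELECT id, kind FROM sensors WHERE kind LIKE 'lig%'

Result:
id | kind 
---+------
2  | light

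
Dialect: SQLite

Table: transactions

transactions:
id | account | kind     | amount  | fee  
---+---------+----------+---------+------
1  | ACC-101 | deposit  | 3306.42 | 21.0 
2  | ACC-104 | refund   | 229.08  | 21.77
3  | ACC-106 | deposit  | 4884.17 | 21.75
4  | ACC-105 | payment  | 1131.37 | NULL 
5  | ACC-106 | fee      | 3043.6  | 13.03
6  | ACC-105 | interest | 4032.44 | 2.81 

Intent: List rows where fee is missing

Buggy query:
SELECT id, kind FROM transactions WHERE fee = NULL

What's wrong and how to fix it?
Bug: '= NULL' is always unknown in SQL three-valued logic, so no rows match

Fix: Replace '= NULL' with 'IS NULL'

Corrected query:
SELECT id, kind FROM transactions WHERE fee IS NULL

Result:
id | kind   
---+--------
4  | payment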